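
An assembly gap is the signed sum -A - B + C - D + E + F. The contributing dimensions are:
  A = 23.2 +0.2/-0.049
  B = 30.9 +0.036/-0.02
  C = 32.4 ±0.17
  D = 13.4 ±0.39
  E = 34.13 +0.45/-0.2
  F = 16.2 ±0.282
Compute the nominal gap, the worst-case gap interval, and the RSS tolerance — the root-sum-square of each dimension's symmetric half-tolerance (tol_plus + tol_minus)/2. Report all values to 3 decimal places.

nominal=15.230 wc=[13.952,16.591] rss=0.618

Stack each dimension's contribution:
  -A: nom -23.200 → Σnom=-23.200; wc +0.049/-0.200 → slack +0.049/-0.200; half-tol=0.124, Σhalf²=0.015500
  -B: nom -30.900 → Σnom=-54.100; wc +0.020/-0.036 → slack +0.069/-0.236; half-tol=0.028, Σhalf²=0.016284
  +C: nom +32.400 → Σnom=-21.700; wc +0.170/-0.170 → slack +0.239/-0.406; half-tol=0.170, Σhalf²=0.045184
  -D: nom -13.400 → Σnom=-35.100; wc +0.390/-0.390 → slack +0.629/-0.796; half-tol=0.390, Σhalf²=0.197284
  +E: nom +34.130 → Σnom=-0.970; wc +0.450/-0.200 → slack +1.079/-0.996; half-tol=0.325, Σhalf²=0.302909
  +F: nom +16.200 → Σnom=15.230; wc +0.282/-0.282 → slack +1.361/-1.278; half-tol=0.282, Σhalf²=0.382433
Nominal = 15.230. Worst-case = [15.230 - 1.278, 15.230 + 1.361] = [13.952, 16.591]. RSS = √0.382433 = 0.618.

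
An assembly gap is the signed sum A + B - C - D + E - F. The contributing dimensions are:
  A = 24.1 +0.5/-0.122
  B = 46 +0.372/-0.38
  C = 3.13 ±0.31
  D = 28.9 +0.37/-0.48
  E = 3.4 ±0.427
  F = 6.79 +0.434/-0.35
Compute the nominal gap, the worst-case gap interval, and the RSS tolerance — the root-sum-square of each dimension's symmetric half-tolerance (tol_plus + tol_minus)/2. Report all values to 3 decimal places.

nominal=34.680 wc=[32.637,37.119] rss=0.922

Stack each dimension's contribution:
  +A: nom +24.100 → Σnom=24.100; wc +0.500/-0.122 → slack +0.500/-0.122; half-tol=0.311, Σhalf²=0.096721
  +B: nom +46.000 → Σnom=70.100; wc +0.372/-0.380 → slack +0.872/-0.502; half-tol=0.376, Σhalf²=0.238097
  -C: nom -3.130 → Σnom=66.970; wc +0.310/-0.310 → slack +1.182/-0.812; half-tol=0.310, Σhalf²=0.334197
  -D: nom -28.900 → Σnom=38.070; wc +0.480/-0.370 → slack +1.662/-1.182; half-tol=0.425, Σhalf²=0.514822
  +E: nom +3.400 → Σnom=41.470; wc +0.427/-0.427 → slack +2.089/-1.609; half-tol=0.427, Σhalf²=0.697151
  -F: nom -6.790 → Σnom=34.680; wc +0.350/-0.434 → slack +2.439/-2.043; half-tol=0.392, Σhalf²=0.850815
Nominal = 34.680. Worst-case = [34.680 - 2.043, 34.680 + 2.439] = [32.637, 37.119]. RSS = √0.850815 = 0.922.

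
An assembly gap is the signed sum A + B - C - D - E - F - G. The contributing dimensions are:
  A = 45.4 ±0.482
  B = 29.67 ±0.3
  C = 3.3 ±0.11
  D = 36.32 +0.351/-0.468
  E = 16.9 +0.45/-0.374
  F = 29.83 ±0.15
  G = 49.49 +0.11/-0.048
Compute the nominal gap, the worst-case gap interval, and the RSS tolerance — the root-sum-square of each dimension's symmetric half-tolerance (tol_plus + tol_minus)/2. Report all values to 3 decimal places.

nominal=-60.770 wc=[-62.723,-58.838] rss=0.837

Stack each dimension's contribution:
  +A: nom +45.400 → Σnom=45.400; wc +0.482/-0.482 → slack +0.482/-0.482; half-tol=0.482, Σhalf²=0.232324
  +B: nom +29.670 → Σnom=75.070; wc +0.300/-0.300 → slack +0.782/-0.782; half-tol=0.300, Σhalf²=0.322324
  -C: nom -3.300 → Σnom=71.770; wc +0.110/-0.110 → slack +0.892/-0.892; half-tol=0.110, Σhalf²=0.334424
  -D: nom -36.320 → Σnom=35.450; wc +0.468/-0.351 → slack +1.360/-1.243; half-tol=0.409, Σhalf²=0.502114
  -E: nom -16.900 → Σnom=18.550; wc +0.374/-0.450 → slack +1.734/-1.693; half-tol=0.412, Σhalf²=0.671858
  -F: nom -29.830 → Σnom=-11.280; wc +0.150/-0.150 → slack +1.884/-1.843; half-tol=0.150, Σhalf²=0.694358
  -G: nom -49.490 → Σnom=-60.770; wc +0.048/-0.110 → slack +1.932/-1.953; half-tol=0.079, Σhalf²=0.700599
Nominal = -60.770. Worst-case = [-60.770 - 1.953, -60.770 + 1.932] = [-62.723, -58.838]. RSS = √0.700599 = 0.837.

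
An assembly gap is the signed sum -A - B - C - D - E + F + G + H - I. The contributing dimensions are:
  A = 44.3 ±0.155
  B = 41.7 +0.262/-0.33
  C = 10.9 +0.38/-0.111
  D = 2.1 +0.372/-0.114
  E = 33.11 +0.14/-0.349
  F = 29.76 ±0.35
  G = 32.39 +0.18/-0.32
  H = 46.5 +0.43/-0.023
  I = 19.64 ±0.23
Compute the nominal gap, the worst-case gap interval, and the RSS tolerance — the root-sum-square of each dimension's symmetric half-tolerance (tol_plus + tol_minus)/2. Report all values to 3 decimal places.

nominal=-43.100 wc=[-45.332,-40.851] rss=0.762

Stack each dimension's contribution:
  -A: nom -44.300 → Σnom=-44.300; wc +0.155/-0.155 → slack +0.155/-0.155; half-tol=0.155, Σhalf²=0.024025
  -B: nom -41.700 → Σnom=-86.000; wc +0.330/-0.262 → slack +0.485/-0.417; half-tol=0.296, Σhalf²=0.111641
  -C: nom -10.900 → Σnom=-96.900; wc +0.111/-0.380 → slack +0.596/-0.797; half-tol=0.245, Σhalf²=0.171911
  -D: nom -2.100 → Σnom=-99.000; wc +0.114/-0.372 → slack +0.710/-1.169; half-tol=0.243, Σhalf²=0.230960
  -E: nom -33.110 → Σnom=-132.110; wc +0.349/-0.140 → slack +1.059/-1.309; half-tol=0.244, Σhalf²=0.290741
  +F: nom +29.760 → Σnom=-102.350; wc +0.350/-0.350 → slack +1.409/-1.659; half-tol=0.350, Σhalf²=0.413241
  +G: nom +32.390 → Σnom=-69.960; wc +0.180/-0.320 → slack +1.589/-1.979; half-tol=0.250, Σhalf²=0.475741
  +H: nom +46.500 → Σnom=-23.460; wc +0.430/-0.023 → slack +2.019/-2.002; half-tol=0.227, Σhalf²=0.527043
  -I: nom -19.640 → Σnom=-43.100; wc +0.230/-0.230 → slack +2.249/-2.232; half-tol=0.230, Σhalf²=0.579943
Nominal = -43.100. Worst-case = [-43.100 - 2.232, -43.100 + 2.249] = [-45.332, -40.851]. RSS = √0.579943 = 0.762.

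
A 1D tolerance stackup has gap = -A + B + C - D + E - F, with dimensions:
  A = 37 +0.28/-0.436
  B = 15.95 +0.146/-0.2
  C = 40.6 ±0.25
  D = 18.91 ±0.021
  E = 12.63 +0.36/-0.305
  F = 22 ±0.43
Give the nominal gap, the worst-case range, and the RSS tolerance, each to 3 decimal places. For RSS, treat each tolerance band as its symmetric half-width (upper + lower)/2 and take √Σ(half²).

nominal=-8.730 wc=[-10.216,-7.087] rss=0.719

Stack each dimension's contribution:
  -A: nom -37.000 → Σnom=-37.000; wc +0.436/-0.280 → slack +0.436/-0.280; half-tol=0.358, Σhalf²=0.128164
  +B: nom +15.950 → Σnom=-21.050; wc +0.146/-0.200 → slack +0.582/-0.480; half-tol=0.173, Σhalf²=0.158093
  +C: nom +40.600 → Σnom=19.550; wc +0.250/-0.250 → slack +0.832/-0.730; half-tol=0.250, Σhalf²=0.220593
  -D: nom -18.910 → Σnom=0.640; wc +0.021/-0.021 → slack +0.853/-0.751; half-tol=0.021, Σhalf²=0.221034
  +E: nom +12.630 → Σnom=13.270; wc +0.360/-0.305 → slack +1.213/-1.056; half-tol=0.333, Σhalf²=0.331590
  -F: nom -22.000 → Σnom=-8.730; wc +0.430/-0.430 → slack +1.643/-1.486; half-tol=0.430, Σhalf²=0.516490
Nominal = -8.730. Worst-case = [-8.730 - 1.486, -8.730 + 1.643] = [-10.216, -7.087]. RSS = √0.516490 = 0.719.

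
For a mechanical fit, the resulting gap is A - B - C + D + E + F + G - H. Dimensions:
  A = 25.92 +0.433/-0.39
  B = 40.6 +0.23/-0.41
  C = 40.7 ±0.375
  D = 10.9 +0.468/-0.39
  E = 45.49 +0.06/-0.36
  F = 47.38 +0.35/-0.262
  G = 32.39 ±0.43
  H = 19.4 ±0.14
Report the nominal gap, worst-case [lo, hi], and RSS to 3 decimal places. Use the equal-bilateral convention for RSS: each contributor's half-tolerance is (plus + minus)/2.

nominal=61.380 wc=[58.803,64.046] rss=0.969

Stack each dimension's contribution:
  +A: nom +25.920 → Σnom=25.920; wc +0.433/-0.390 → slack +0.433/-0.390; half-tol=0.411, Σhalf²=0.169332
  -B: nom -40.600 → Σnom=-14.680; wc +0.410/-0.230 → slack +0.843/-0.620; half-tol=0.320, Σhalf²=0.271732
  -C: nom -40.700 → Σnom=-55.380; wc +0.375/-0.375 → slack +1.218/-0.995; half-tol=0.375, Σhalf²=0.412357
  +D: nom +10.900 → Σnom=-44.480; wc +0.468/-0.390 → slack +1.686/-1.385; half-tol=0.429, Σhalf²=0.596398
  +E: nom +45.490 → Σnom=1.010; wc +0.060/-0.360 → slack +1.746/-1.745; half-tol=0.210, Σhalf²=0.640498
  +F: nom +47.380 → Σnom=48.390; wc +0.350/-0.262 → slack +2.096/-2.007; half-tol=0.306, Σhalf²=0.734134
  +G: nom +32.390 → Σnom=80.780; wc +0.430/-0.430 → slack +2.526/-2.437; half-tol=0.430, Σhalf²=0.919034
  -H: nom -19.400 → Σnom=61.380; wc +0.140/-0.140 → slack +2.666/-2.577; half-tol=0.140, Σhalf²=0.938634
Nominal = 61.380. Worst-case = [61.380 - 2.577, 61.380 + 2.666] = [58.803, 64.046]. RSS = √0.938634 = 0.969.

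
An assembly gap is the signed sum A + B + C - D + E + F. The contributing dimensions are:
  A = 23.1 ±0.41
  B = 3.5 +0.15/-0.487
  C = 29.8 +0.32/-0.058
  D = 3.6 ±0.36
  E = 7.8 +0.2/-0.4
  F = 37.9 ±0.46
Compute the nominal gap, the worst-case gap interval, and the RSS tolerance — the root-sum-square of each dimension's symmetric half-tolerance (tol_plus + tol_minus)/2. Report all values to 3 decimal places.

Stack each dimension's contribution:
  +A: nom +23.100 → Σnom=23.100; wc +0.410/-0.410 → slack +0.410/-0.410; half-tol=0.410, Σhalf²=0.168100
  +B: nom +3.500 → Σnom=26.600; wc +0.150/-0.487 → slack +0.560/-0.897; half-tol=0.319, Σhalf²=0.269542
  +C: nom +29.800 → Σnom=56.400; wc +0.320/-0.058 → slack +0.880/-0.955; half-tol=0.189, Σhalf²=0.305263
  -D: nom -3.600 → Σnom=52.800; wc +0.360/-0.360 → slack +1.240/-1.315; half-tol=0.360, Σhalf²=0.434863
  +E: nom +7.800 → Σnom=60.600; wc +0.200/-0.400 → slack +1.440/-1.715; half-tol=0.300, Σhalf²=0.524863
  +F: nom +37.900 → Σnom=98.500; wc +0.460/-0.460 → slack +1.900/-2.175; half-tol=0.460, Σhalf²=0.736463
Nominal = 98.500. Worst-case = [98.500 - 2.175, 98.500 + 1.900] = [96.325, 100.400]. RSS = √0.736463 = 0.858.

nominal=98.500 wc=[96.325,100.400] rss=0.858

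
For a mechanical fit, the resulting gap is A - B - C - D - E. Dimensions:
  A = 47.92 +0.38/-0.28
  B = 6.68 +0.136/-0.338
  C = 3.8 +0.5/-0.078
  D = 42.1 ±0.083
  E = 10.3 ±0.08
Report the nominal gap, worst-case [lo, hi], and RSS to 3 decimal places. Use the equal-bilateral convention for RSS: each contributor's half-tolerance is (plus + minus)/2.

Stack each dimension's contribution:
  +A: nom +47.920 → Σnom=47.920; wc +0.380/-0.280 → slack +0.380/-0.280; half-tol=0.330, Σhalf²=0.108900
  -B: nom -6.680 → Σnom=41.240; wc +0.338/-0.136 → slack +0.718/-0.416; half-tol=0.237, Σhalf²=0.165069
  -C: nom -3.800 → Σnom=37.440; wc +0.078/-0.500 → slack +0.796/-0.916; half-tol=0.289, Σhalf²=0.248590
  -D: nom -42.100 → Σnom=-4.660; wc +0.083/-0.083 → slack +0.879/-0.999; half-tol=0.083, Σhalf²=0.255479
  -E: nom -10.300 → Σnom=-14.960; wc +0.080/-0.080 → slack +0.959/-1.079; half-tol=0.080, Σhalf²=0.261879
Nominal = -14.960. Worst-case = [-14.960 - 1.079, -14.960 + 0.959] = [-16.039, -14.001]. RSS = √0.261879 = 0.512.

nominal=-14.960 wc=[-16.039,-14.001] rss=0.512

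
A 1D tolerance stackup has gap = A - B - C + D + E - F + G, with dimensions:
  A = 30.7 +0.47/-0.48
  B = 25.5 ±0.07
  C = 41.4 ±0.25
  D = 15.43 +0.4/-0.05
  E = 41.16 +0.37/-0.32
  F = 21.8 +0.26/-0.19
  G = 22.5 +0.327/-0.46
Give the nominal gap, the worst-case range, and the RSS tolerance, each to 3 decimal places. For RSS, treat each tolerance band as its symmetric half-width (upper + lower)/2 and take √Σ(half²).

nominal=21.090 wc=[19.200,23.167] rss=0.817

Stack each dimension's contribution:
  +A: nom +30.700 → Σnom=30.700; wc +0.470/-0.480 → slack +0.470/-0.480; half-tol=0.475, Σhalf²=0.225625
  -B: nom -25.500 → Σnom=5.200; wc +0.070/-0.070 → slack +0.540/-0.550; half-tol=0.070, Σhalf²=0.230525
  -C: nom -41.400 → Σnom=-36.200; wc +0.250/-0.250 → slack +0.790/-0.800; half-tol=0.250, Σhalf²=0.293025
  +D: nom +15.430 → Σnom=-20.770; wc +0.400/-0.050 → slack +1.190/-0.850; half-tol=0.225, Σhalf²=0.343650
  +E: nom +41.160 → Σnom=20.390; wc +0.370/-0.320 → slack +1.560/-1.170; half-tol=0.345, Σhalf²=0.462675
  -F: nom -21.800 → Σnom=-1.410; wc +0.190/-0.260 → slack +1.750/-1.430; half-tol=0.225, Σhalf²=0.513300
  +G: nom +22.500 → Σnom=21.090; wc +0.327/-0.460 → slack +2.077/-1.890; half-tol=0.394, Σhalf²=0.668142
Nominal = 21.090. Worst-case = [21.090 - 1.890, 21.090 + 2.077] = [19.200, 23.167]. RSS = √0.668142 = 0.817.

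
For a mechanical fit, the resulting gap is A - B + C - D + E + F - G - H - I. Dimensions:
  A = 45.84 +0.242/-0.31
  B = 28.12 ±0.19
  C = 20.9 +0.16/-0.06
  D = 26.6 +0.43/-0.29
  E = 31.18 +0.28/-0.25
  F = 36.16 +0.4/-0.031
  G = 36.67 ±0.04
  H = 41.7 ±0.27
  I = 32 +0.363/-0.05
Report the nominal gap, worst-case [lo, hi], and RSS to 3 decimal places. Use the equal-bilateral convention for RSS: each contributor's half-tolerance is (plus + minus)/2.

Stack each dimension's contribution:
  +A: nom +45.840 → Σnom=45.840; wc +0.242/-0.310 → slack +0.242/-0.310; half-tol=0.276, Σhalf²=0.076176
  -B: nom -28.120 → Σnom=17.720; wc +0.190/-0.190 → slack +0.432/-0.500; half-tol=0.190, Σhalf²=0.112276
  +C: nom +20.900 → Σnom=38.620; wc +0.160/-0.060 → slack +0.592/-0.560; half-tol=0.110, Σhalf²=0.124376
  -D: nom -26.600 → Σnom=12.020; wc +0.290/-0.430 → slack +0.882/-0.990; half-tol=0.360, Σhalf²=0.253976
  +E: nom +31.180 → Σnom=43.200; wc +0.280/-0.250 → slack +1.162/-1.240; half-tol=0.265, Σhalf²=0.324201
  +F: nom +36.160 → Σnom=79.360; wc +0.400/-0.031 → slack +1.562/-1.271; half-tol=0.216, Σhalf²=0.370641
  -G: nom -36.670 → Σnom=42.690; wc +0.040/-0.040 → slack +1.602/-1.311; half-tol=0.040, Σhalf²=0.372241
  -H: nom -41.700 → Σnom=0.990; wc +0.270/-0.270 → slack +1.872/-1.581; half-tol=0.270, Σhalf²=0.445141
  -I: nom -32.000 → Σnom=-31.010; wc +0.050/-0.363 → slack +1.922/-1.944; half-tol=0.206, Σhalf²=0.487783
Nominal = -31.010. Worst-case = [-31.010 - 1.944, -31.010 + 1.922] = [-32.954, -29.088]. RSS = √0.487783 = 0.698.

nominal=-31.010 wc=[-32.954,-29.088] rss=0.698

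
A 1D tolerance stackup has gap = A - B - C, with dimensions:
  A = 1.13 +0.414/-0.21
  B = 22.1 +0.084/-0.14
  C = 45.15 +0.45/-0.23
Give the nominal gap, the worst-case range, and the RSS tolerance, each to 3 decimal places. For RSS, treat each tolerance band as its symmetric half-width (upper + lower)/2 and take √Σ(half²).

Stack each dimension's contribution:
  +A: nom +1.130 → Σnom=1.130; wc +0.414/-0.210 → slack +0.414/-0.210; half-tol=0.312, Σhalf²=0.097344
  -B: nom -22.100 → Σnom=-20.970; wc +0.140/-0.084 → slack +0.554/-0.294; half-tol=0.112, Σhalf²=0.109888
  -C: nom -45.150 → Σnom=-66.120; wc +0.230/-0.450 → slack +0.784/-0.744; half-tol=0.340, Σhalf²=0.225488
Nominal = -66.120. Worst-case = [-66.120 - 0.744, -66.120 + 0.784] = [-66.864, -65.336]. RSS = √0.225488 = 0.475.

nominal=-66.120 wc=[-66.864,-65.336] rss=0.475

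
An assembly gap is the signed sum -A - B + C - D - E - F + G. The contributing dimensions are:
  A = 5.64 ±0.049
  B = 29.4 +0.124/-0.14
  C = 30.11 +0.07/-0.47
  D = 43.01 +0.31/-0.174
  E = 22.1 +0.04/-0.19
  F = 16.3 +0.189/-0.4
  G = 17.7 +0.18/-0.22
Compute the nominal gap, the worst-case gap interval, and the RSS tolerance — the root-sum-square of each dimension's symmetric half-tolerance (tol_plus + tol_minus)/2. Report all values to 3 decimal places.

Stack each dimension's contribution:
  -A: nom -5.640 → Σnom=-5.640; wc +0.049/-0.049 → slack +0.049/-0.049; half-tol=0.049, Σhalf²=0.002401
  -B: nom -29.400 → Σnom=-35.040; wc +0.140/-0.124 → slack +0.189/-0.173; half-tol=0.132, Σhalf²=0.019825
  +C: nom +30.110 → Σnom=-4.930; wc +0.070/-0.470 → slack +0.259/-0.643; half-tol=0.270, Σhalf²=0.092725
  -D: nom -43.010 → Σnom=-47.940; wc +0.174/-0.310 → slack +0.433/-0.953; half-tol=0.242, Σhalf²=0.151289
  -E: nom -22.100 → Σnom=-70.040; wc +0.190/-0.040 → slack +0.623/-0.993; half-tol=0.115, Σhalf²=0.164514
  -F: nom -16.300 → Σnom=-86.340; wc +0.400/-0.189 → slack +1.023/-1.182; half-tol=0.294, Σhalf²=0.251244
  +G: nom +17.700 → Σnom=-68.640; wc +0.180/-0.220 → slack +1.203/-1.402; half-tol=0.200, Σhalf²=0.291244
Nominal = -68.640. Worst-case = [-68.640 - 1.402, -68.640 + 1.203] = [-70.042, -67.437]. RSS = √0.291244 = 0.540.

nominal=-68.640 wc=[-70.042,-67.437] rss=0.540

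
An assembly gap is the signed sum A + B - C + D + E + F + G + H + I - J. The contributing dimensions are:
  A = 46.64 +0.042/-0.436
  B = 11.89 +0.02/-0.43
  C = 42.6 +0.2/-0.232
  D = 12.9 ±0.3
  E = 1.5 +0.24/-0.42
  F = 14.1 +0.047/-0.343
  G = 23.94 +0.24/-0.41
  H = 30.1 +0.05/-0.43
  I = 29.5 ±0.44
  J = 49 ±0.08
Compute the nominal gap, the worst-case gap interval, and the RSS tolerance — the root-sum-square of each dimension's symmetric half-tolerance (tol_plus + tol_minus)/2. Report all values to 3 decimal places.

nominal=78.970 wc=[75.481,80.661] rss=0.869

Stack each dimension's contribution:
  +A: nom +46.640 → Σnom=46.640; wc +0.042/-0.436 → slack +0.042/-0.436; half-tol=0.239, Σhalf²=0.057121
  +B: nom +11.890 → Σnom=58.530; wc +0.020/-0.430 → slack +0.062/-0.866; half-tol=0.225, Σhalf²=0.107746
  -C: nom -42.600 → Σnom=15.930; wc +0.232/-0.200 → slack +0.294/-1.066; half-tol=0.216, Σhalf²=0.154402
  +D: nom +12.900 → Σnom=28.830; wc +0.300/-0.300 → slack +0.594/-1.366; half-tol=0.300, Σhalf²=0.244402
  +E: nom +1.500 → Σnom=30.330; wc +0.240/-0.420 → slack +0.834/-1.786; half-tol=0.330, Σhalf²=0.353302
  +F: nom +14.100 → Σnom=44.430; wc +0.047/-0.343 → slack +0.881/-2.129; half-tol=0.195, Σhalf²=0.391327
  +G: nom +23.940 → Σnom=68.370; wc +0.240/-0.410 → slack +1.121/-2.539; half-tol=0.325, Σhalf²=0.496952
  +H: nom +30.100 → Σnom=98.470; wc +0.050/-0.430 → slack +1.171/-2.969; half-tol=0.240, Σhalf²=0.554552
  +I: nom +29.500 → Σnom=127.970; wc +0.440/-0.440 → slack +1.611/-3.409; half-tol=0.440, Σhalf²=0.748152
  -J: nom -49.000 → Σnom=78.970; wc +0.080/-0.080 → slack +1.691/-3.489; half-tol=0.080, Σhalf²=0.754552
Nominal = 78.970. Worst-case = [78.970 - 3.489, 78.970 + 1.691] = [75.481, 80.661]. RSS = √0.754552 = 0.869.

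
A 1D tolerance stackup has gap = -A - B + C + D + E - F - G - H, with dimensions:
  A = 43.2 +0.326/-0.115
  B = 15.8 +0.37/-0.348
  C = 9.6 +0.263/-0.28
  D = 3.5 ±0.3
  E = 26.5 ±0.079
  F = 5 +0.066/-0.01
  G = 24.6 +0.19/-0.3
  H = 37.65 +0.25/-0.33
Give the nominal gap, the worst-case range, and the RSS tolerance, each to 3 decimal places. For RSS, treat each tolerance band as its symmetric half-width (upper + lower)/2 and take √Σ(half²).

nominal=-86.650 wc=[-88.511,-84.905] rss=0.702

Stack each dimension's contribution:
  -A: nom -43.200 → Σnom=-43.200; wc +0.115/-0.326 → slack +0.115/-0.326; half-tol=0.221, Σhalf²=0.048620
  -B: nom -15.800 → Σnom=-59.000; wc +0.348/-0.370 → slack +0.463/-0.696; half-tol=0.359, Σhalf²=0.177501
  +C: nom +9.600 → Σnom=-49.400; wc +0.263/-0.280 → slack +0.726/-0.976; half-tol=0.272, Σhalf²=0.251213
  +D: nom +3.500 → Σnom=-45.900; wc +0.300/-0.300 → slack +1.026/-1.276; half-tol=0.300, Σhalf²=0.341213
  +E: nom +26.500 → Σnom=-19.400; wc +0.079/-0.079 → slack +1.105/-1.355; half-tol=0.079, Σhalf²=0.347454
  -F: nom -5.000 → Σnom=-24.400; wc +0.010/-0.066 → slack +1.115/-1.421; half-tol=0.038, Σhalf²=0.348898
  -G: nom -24.600 → Σnom=-49.000; wc +0.300/-0.190 → slack +1.415/-1.611; half-tol=0.245, Σhalf²=0.408923
  -H: nom -37.650 → Σnom=-86.650; wc +0.330/-0.250 → slack +1.745/-1.861; half-tol=0.290, Σhalf²=0.493023
Nominal = -86.650. Worst-case = [-86.650 - 1.861, -86.650 + 1.745] = [-88.511, -84.905]. RSS = √0.493023 = 0.702.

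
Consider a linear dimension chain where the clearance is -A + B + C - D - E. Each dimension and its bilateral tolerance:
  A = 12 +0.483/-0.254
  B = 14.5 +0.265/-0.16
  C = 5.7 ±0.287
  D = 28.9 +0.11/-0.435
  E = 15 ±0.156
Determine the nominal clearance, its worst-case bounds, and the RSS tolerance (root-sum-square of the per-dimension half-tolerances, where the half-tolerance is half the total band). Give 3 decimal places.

Stack each dimension's contribution:
  -A: nom -12.000 → Σnom=-12.000; wc +0.254/-0.483 → slack +0.254/-0.483; half-tol=0.368, Σhalf²=0.135792
  +B: nom +14.500 → Σnom=2.500; wc +0.265/-0.160 → slack +0.519/-0.643; half-tol=0.213, Σhalf²=0.180949
  +C: nom +5.700 → Σnom=8.200; wc +0.287/-0.287 → slack +0.806/-0.930; half-tol=0.287, Σhalf²=0.263317
  -D: nom -28.900 → Σnom=-20.700; wc +0.435/-0.110 → slack +1.241/-1.040; half-tol=0.273, Σhalf²=0.337574
  -E: nom -15.000 → Σnom=-35.700; wc +0.156/-0.156 → slack +1.397/-1.196; half-tol=0.156, Σhalf²=0.361910
Nominal = -35.700. Worst-case = [-35.700 - 1.196, -35.700 + 1.397] = [-36.896, -34.303]. RSS = √0.361910 = 0.602.

nominal=-35.700 wc=[-36.896,-34.303] rss=0.602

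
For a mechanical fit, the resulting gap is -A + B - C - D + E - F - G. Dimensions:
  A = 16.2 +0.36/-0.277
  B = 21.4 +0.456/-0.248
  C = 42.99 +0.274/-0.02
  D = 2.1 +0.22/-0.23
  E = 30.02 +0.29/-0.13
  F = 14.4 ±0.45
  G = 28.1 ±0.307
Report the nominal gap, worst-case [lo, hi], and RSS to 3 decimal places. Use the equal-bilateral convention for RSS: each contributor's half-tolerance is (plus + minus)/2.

Stack each dimension's contribution:
  -A: nom -16.200 → Σnom=-16.200; wc +0.277/-0.360 → slack +0.277/-0.360; half-tol=0.319, Σhalf²=0.101442
  +B: nom +21.400 → Σnom=5.200; wc +0.456/-0.248 → slack +0.733/-0.608; half-tol=0.352, Σhalf²=0.225346
  -C: nom -42.990 → Σnom=-37.790; wc +0.020/-0.274 → slack +0.753/-0.882; half-tol=0.147, Σhalf²=0.246955
  -D: nom -2.100 → Σnom=-39.890; wc +0.230/-0.220 → slack +0.983/-1.102; half-tol=0.225, Σhalf²=0.297580
  +E: nom +30.020 → Σnom=-9.870; wc +0.290/-0.130 → slack +1.273/-1.232; half-tol=0.210, Σhalf²=0.341680
  -F: nom -14.400 → Σnom=-24.270; wc +0.450/-0.450 → slack +1.723/-1.682; half-tol=0.450, Σhalf²=0.544180
  -G: nom -28.100 → Σnom=-52.370; wc +0.307/-0.307 → slack +2.030/-1.989; half-tol=0.307, Σhalf²=0.638429
Nominal = -52.370. Worst-case = [-52.370 - 1.989, -52.370 + 2.030] = [-54.359, -50.340]. RSS = √0.638429 = 0.799.

nominal=-52.370 wc=[-54.359,-50.340] rss=0.799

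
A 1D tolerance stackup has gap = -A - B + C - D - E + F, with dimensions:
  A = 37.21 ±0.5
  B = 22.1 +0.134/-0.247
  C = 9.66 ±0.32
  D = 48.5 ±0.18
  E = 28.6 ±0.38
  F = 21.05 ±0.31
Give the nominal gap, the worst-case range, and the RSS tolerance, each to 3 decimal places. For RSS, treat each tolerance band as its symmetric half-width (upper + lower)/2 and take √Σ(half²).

nominal=-105.700 wc=[-107.524,-103.763] rss=0.813

Stack each dimension's contribution:
  -A: nom -37.210 → Σnom=-37.210; wc +0.500/-0.500 → slack +0.500/-0.500; half-tol=0.500, Σhalf²=0.250000
  -B: nom -22.100 → Σnom=-59.310; wc +0.247/-0.134 → slack +0.747/-0.634; half-tol=0.191, Σhalf²=0.286290
  +C: nom +9.660 → Σnom=-49.650; wc +0.320/-0.320 → slack +1.067/-0.954; half-tol=0.320, Σhalf²=0.388690
  -D: nom -48.500 → Σnom=-98.150; wc +0.180/-0.180 → slack +1.247/-1.134; half-tol=0.180, Σhalf²=0.421090
  -E: nom -28.600 → Σnom=-126.750; wc +0.380/-0.380 → slack +1.627/-1.514; half-tol=0.380, Σhalf²=0.565490
  +F: nom +21.050 → Σnom=-105.700; wc +0.310/-0.310 → slack +1.937/-1.824; half-tol=0.310, Σhalf²=0.661590
Nominal = -105.700. Worst-case = [-105.700 - 1.824, -105.700 + 1.937] = [-107.524, -103.763]. RSS = √0.661590 = 0.813.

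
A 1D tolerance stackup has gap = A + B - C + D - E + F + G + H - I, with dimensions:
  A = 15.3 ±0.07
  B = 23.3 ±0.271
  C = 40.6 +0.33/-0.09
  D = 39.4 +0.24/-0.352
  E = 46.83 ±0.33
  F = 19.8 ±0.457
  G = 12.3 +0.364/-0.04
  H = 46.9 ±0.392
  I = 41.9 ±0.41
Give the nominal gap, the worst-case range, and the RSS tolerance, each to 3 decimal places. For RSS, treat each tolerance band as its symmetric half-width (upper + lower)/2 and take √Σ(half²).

nominal=27.670 wc=[25.018,30.294] rss=0.944

Stack each dimension's contribution:
  +A: nom +15.300 → Σnom=15.300; wc +0.070/-0.070 → slack +0.070/-0.070; half-tol=0.070, Σhalf²=0.004900
  +B: nom +23.300 → Σnom=38.600; wc +0.271/-0.271 → slack +0.341/-0.341; half-tol=0.271, Σhalf²=0.078341
  -C: nom -40.600 → Σnom=-2.000; wc +0.090/-0.330 → slack +0.431/-0.671; half-tol=0.210, Σhalf²=0.122441
  +D: nom +39.400 → Σnom=37.400; wc +0.240/-0.352 → slack +0.671/-1.023; half-tol=0.296, Σhalf²=0.210057
  -E: nom -46.830 → Σnom=-9.430; wc +0.330/-0.330 → slack +1.001/-1.353; half-tol=0.330, Σhalf²=0.318957
  +F: nom +19.800 → Σnom=10.370; wc +0.457/-0.457 → slack +1.458/-1.810; half-tol=0.457, Σhalf²=0.527806
  +G: nom +12.300 → Σnom=22.670; wc +0.364/-0.040 → slack +1.822/-1.850; half-tol=0.202, Σhalf²=0.568610
  +H: nom +46.900 → Σnom=69.570; wc +0.392/-0.392 → slack +2.214/-2.242; half-tol=0.392, Σhalf²=0.722274
  -I: nom -41.900 → Σnom=27.670; wc +0.410/-0.410 → slack +2.624/-2.652; half-tol=0.410, Σhalf²=0.890374
Nominal = 27.670. Worst-case = [27.670 - 2.652, 27.670 + 2.624] = [25.018, 30.294]. RSS = √0.890374 = 0.944.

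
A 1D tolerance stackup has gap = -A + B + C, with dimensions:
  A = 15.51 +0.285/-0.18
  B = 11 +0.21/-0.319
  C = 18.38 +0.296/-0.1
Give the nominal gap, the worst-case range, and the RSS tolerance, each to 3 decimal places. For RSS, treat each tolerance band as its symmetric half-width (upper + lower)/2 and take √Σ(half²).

nominal=13.870 wc=[13.166,14.556] rss=0.404

Stack each dimension's contribution:
  -A: nom -15.510 → Σnom=-15.510; wc +0.180/-0.285 → slack +0.180/-0.285; half-tol=0.232, Σhalf²=0.054056
  +B: nom +11.000 → Σnom=-4.510; wc +0.210/-0.319 → slack +0.390/-0.604; half-tol=0.265, Σhalf²=0.124017
  +C: nom +18.380 → Σnom=13.870; wc +0.296/-0.100 → slack +0.686/-0.704; half-tol=0.198, Σhalf²=0.163220
Nominal = 13.870. Worst-case = [13.870 - 0.704, 13.870 + 0.686] = [13.166, 14.556]. RSS = √0.163220 = 0.404.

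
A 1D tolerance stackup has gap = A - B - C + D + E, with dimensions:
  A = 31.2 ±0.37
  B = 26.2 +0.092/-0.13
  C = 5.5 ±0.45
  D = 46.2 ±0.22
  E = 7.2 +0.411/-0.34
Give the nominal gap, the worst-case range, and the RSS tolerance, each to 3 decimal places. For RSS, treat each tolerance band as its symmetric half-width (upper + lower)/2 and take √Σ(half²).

nominal=52.900 wc=[51.428,54.481] rss=0.736

Stack each dimension's contribution:
  +A: nom +31.200 → Σnom=31.200; wc +0.370/-0.370 → slack +0.370/-0.370; half-tol=0.370, Σhalf²=0.136900
  -B: nom -26.200 → Σnom=5.000; wc +0.130/-0.092 → slack +0.500/-0.462; half-tol=0.111, Σhalf²=0.149221
  -C: nom -5.500 → Σnom=-0.500; wc +0.450/-0.450 → slack +0.950/-0.912; half-tol=0.450, Σhalf²=0.351721
  +D: nom +46.200 → Σnom=45.700; wc +0.220/-0.220 → slack +1.170/-1.132; half-tol=0.220, Σhalf²=0.400121
  +E: nom +7.200 → Σnom=52.900; wc +0.411/-0.340 → slack +1.581/-1.472; half-tol=0.376, Σhalf²=0.541121
Nominal = 52.900. Worst-case = [52.900 - 1.472, 52.900 + 1.581] = [51.428, 54.481]. RSS = √0.541121 = 0.736.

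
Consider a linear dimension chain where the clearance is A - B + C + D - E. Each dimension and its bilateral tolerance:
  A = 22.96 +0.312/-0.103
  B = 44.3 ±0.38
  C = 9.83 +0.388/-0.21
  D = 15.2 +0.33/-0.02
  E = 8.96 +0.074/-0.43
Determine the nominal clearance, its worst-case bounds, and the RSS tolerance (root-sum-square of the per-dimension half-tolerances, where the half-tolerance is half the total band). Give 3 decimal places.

nominal=-5.270 wc=[-6.057,-3.430] rss=0.609

Stack each dimension's contribution:
  +A: nom +22.960 → Σnom=22.960; wc +0.312/-0.103 → slack +0.312/-0.103; half-tol=0.207, Σhalf²=0.043056
  -B: nom -44.300 → Σnom=-21.340; wc +0.380/-0.380 → slack +0.692/-0.483; half-tol=0.380, Σhalf²=0.187456
  +C: nom +9.830 → Σnom=-11.510; wc +0.388/-0.210 → slack +1.080/-0.693; half-tol=0.299, Σhalf²=0.276857
  +D: nom +15.200 → Σnom=3.690; wc +0.330/-0.020 → slack +1.410/-0.713; half-tol=0.175, Σhalf²=0.307482
  -E: nom -8.960 → Σnom=-5.270; wc +0.430/-0.074 → slack +1.840/-0.787; half-tol=0.252, Σhalf²=0.370986
Nominal = -5.270. Worst-case = [-5.270 - 0.787, -5.270 + 1.840] = [-6.057, -3.430]. RSS = √0.370986 = 0.609.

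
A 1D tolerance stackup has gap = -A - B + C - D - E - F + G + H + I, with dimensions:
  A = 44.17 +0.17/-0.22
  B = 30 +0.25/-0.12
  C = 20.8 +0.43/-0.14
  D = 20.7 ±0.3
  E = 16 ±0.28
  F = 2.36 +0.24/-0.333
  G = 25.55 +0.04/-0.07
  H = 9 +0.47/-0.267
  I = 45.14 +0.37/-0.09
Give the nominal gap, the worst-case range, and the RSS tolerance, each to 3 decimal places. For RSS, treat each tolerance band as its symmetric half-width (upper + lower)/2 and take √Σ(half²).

Stack each dimension's contribution:
  -A: nom -44.170 → Σnom=-44.170; wc +0.220/-0.170 → slack +0.220/-0.170; half-tol=0.195, Σhalf²=0.038025
  -B: nom -30.000 → Σnom=-74.170; wc +0.120/-0.250 → slack +0.340/-0.420; half-tol=0.185, Σhalf²=0.072250
  +C: nom +20.800 → Σnom=-53.370; wc +0.430/-0.140 → slack +0.770/-0.560; half-tol=0.285, Σhalf²=0.153475
  -D: nom -20.700 → Σnom=-74.070; wc +0.300/-0.300 → slack +1.070/-0.860; half-tol=0.300, Σhalf²=0.243475
  -E: nom -16.000 → Σnom=-90.070; wc +0.280/-0.280 → slack +1.350/-1.140; half-tol=0.280, Σhalf²=0.321875
  -F: nom -2.360 → Σnom=-92.430; wc +0.333/-0.240 → slack +1.683/-1.380; half-tol=0.286, Σhalf²=0.403957
  +G: nom +25.550 → Σnom=-66.880; wc +0.040/-0.070 → slack +1.723/-1.450; half-tol=0.055, Σhalf²=0.406982
  +H: nom +9.000 → Σnom=-57.880; wc +0.470/-0.267 → slack +2.193/-1.717; half-tol=0.368, Σhalf²=0.542774
  +I: nom +45.140 → Σnom=-12.740; wc +0.370/-0.090 → slack +2.563/-1.807; half-tol=0.230, Σhalf²=0.595674
Nominal = -12.740. Worst-case = [-12.740 - 1.807, -12.740 + 2.563] = [-14.547, -10.177]. RSS = √0.595674 = 0.772.

nominal=-12.740 wc=[-14.547,-10.177] rss=0.772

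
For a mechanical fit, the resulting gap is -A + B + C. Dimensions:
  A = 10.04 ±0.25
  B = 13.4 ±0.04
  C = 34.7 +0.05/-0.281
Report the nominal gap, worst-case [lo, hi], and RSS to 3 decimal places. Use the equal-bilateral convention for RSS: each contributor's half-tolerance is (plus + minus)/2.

Stack each dimension's contribution:
  -A: nom -10.040 → Σnom=-10.040; wc +0.250/-0.250 → slack +0.250/-0.250; half-tol=0.250, Σhalf²=0.062500
  +B: nom +13.400 → Σnom=3.360; wc +0.040/-0.040 → slack +0.290/-0.290; half-tol=0.040, Σhalf²=0.064100
  +C: nom +34.700 → Σnom=38.060; wc +0.050/-0.281 → slack +0.340/-0.571; half-tol=0.166, Σhalf²=0.091490
Nominal = 38.060. Worst-case = [38.060 - 0.571, 38.060 + 0.340] = [37.489, 38.400]. RSS = √0.091490 = 0.302.

nominal=38.060 wc=[37.489,38.400] rss=0.302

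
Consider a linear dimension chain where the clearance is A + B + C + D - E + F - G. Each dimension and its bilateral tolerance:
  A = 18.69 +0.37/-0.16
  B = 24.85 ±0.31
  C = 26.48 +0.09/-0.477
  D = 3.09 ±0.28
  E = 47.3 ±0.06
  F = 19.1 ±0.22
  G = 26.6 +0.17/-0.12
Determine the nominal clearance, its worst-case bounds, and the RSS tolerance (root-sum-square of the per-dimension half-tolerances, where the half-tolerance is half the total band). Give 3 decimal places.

Stack each dimension's contribution:
  +A: nom +18.690 → Σnom=18.690; wc +0.370/-0.160 → slack +0.370/-0.160; half-tol=0.265, Σhalf²=0.070225
  +B: nom +24.850 → Σnom=43.540; wc +0.310/-0.310 → slack +0.680/-0.470; half-tol=0.310, Σhalf²=0.166325
  +C: nom +26.480 → Σnom=70.020; wc +0.090/-0.477 → slack +0.770/-0.947; half-tol=0.283, Σhalf²=0.246697
  +D: nom +3.090 → Σnom=73.110; wc +0.280/-0.280 → slack +1.050/-1.227; half-tol=0.280, Σhalf²=0.325097
  -E: nom -47.300 → Σnom=25.810; wc +0.060/-0.060 → slack +1.110/-1.287; half-tol=0.060, Σhalf²=0.328697
  +F: nom +19.100 → Σnom=44.910; wc +0.220/-0.220 → slack +1.330/-1.507; half-tol=0.220, Σhalf²=0.377097
  -G: nom -26.600 → Σnom=18.310; wc +0.120/-0.170 → slack +1.450/-1.677; half-tol=0.145, Σhalf²=0.398122
Nominal = 18.310. Worst-case = [18.310 - 1.677, 18.310 + 1.450] = [16.633, 19.760]. RSS = √0.398122 = 0.631.

nominal=18.310 wc=[16.633,19.760] rss=0.631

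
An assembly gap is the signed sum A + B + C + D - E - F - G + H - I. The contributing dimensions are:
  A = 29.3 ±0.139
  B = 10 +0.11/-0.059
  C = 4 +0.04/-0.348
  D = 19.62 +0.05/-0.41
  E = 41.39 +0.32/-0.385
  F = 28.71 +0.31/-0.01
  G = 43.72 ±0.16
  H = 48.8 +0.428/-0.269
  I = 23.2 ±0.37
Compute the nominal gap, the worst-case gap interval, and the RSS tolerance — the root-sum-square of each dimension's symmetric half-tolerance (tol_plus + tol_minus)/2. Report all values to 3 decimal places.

nominal=-25.300 wc=[-27.685,-23.608] rss=0.742

Stack each dimension's contribution:
  +A: nom +29.300 → Σnom=29.300; wc +0.139/-0.139 → slack +0.139/-0.139; half-tol=0.139, Σhalf²=0.019321
  +B: nom +10.000 → Σnom=39.300; wc +0.110/-0.059 → slack +0.249/-0.198; half-tol=0.084, Σhalf²=0.026461
  +C: nom +4.000 → Σnom=43.300; wc +0.040/-0.348 → slack +0.289/-0.546; half-tol=0.194, Σhalf²=0.064097
  +D: nom +19.620 → Σnom=62.920; wc +0.050/-0.410 → slack +0.339/-0.956; half-tol=0.230, Σhalf²=0.116997
  -E: nom -41.390 → Σnom=21.530; wc +0.385/-0.320 → slack +0.724/-1.276; half-tol=0.353, Σhalf²=0.241254
  -F: nom -28.710 → Σnom=-7.180; wc +0.010/-0.310 → slack +0.734/-1.586; half-tol=0.160, Σhalf²=0.266854
  -G: nom -43.720 → Σnom=-50.900; wc +0.160/-0.160 → slack +0.894/-1.746; half-tol=0.160, Σhalf²=0.292454
  +H: nom +48.800 → Σnom=-2.100; wc +0.428/-0.269 → slack +1.322/-2.015; half-tol=0.349, Σhalf²=0.413906
  -I: nom -23.200 → Σnom=-25.300; wc +0.370/-0.370 → slack +1.692/-2.385; half-tol=0.370, Σhalf²=0.550806
Nominal = -25.300. Worst-case = [-25.300 - 2.385, -25.300 + 1.692] = [-27.685, -23.608]. RSS = √0.550806 = 0.742.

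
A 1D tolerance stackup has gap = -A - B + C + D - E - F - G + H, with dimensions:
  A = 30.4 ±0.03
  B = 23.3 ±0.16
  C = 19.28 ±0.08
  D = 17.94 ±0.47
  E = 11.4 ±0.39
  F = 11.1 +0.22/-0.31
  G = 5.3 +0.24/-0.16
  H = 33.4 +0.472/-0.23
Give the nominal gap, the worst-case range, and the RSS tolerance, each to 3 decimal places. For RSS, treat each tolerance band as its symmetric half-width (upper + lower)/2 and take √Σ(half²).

Stack each dimension's contribution:
  -A: nom -30.400 → Σnom=-30.400; wc +0.030/-0.030 → slack +0.030/-0.030; half-tol=0.030, Σhalf²=0.000900
  -B: nom -23.300 → Σnom=-53.700; wc +0.160/-0.160 → slack +0.190/-0.190; half-tol=0.160, Σhalf²=0.026500
  +C: nom +19.280 → Σnom=-34.420; wc +0.080/-0.080 → slack +0.270/-0.270; half-tol=0.080, Σhalf²=0.032900
  +D: nom +17.940 → Σnom=-16.480; wc +0.470/-0.470 → slack +0.740/-0.740; half-tol=0.470, Σhalf²=0.253800
  -E: nom -11.400 → Σnom=-27.880; wc +0.390/-0.390 → slack +1.130/-1.130; half-tol=0.390, Σhalf²=0.405900
  -F: nom -11.100 → Σnom=-38.980; wc +0.310/-0.220 → slack +1.440/-1.350; half-tol=0.265, Σhalf²=0.476125
  -G: nom -5.300 → Σnom=-44.280; wc +0.160/-0.240 → slack +1.600/-1.590; half-tol=0.200, Σhalf²=0.516125
  +H: nom +33.400 → Σnom=-10.880; wc +0.472/-0.230 → slack +2.072/-1.820; half-tol=0.351, Σhalf²=0.639326
Nominal = -10.880. Worst-case = [-10.880 - 1.820, -10.880 + 2.072] = [-12.700, -8.808]. RSS = √0.639326 = 0.800.

nominal=-10.880 wc=[-12.700,-8.808] rss=0.800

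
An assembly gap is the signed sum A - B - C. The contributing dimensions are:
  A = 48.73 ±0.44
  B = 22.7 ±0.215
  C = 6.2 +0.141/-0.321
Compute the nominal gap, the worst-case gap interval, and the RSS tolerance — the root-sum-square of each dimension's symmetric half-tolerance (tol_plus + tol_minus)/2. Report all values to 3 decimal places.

Stack each dimension's contribution:
  +A: nom +48.730 → Σnom=48.730; wc +0.440/-0.440 → slack +0.440/-0.440; half-tol=0.440, Σhalf²=0.193600
  -B: nom -22.700 → Σnom=26.030; wc +0.215/-0.215 → slack +0.655/-0.655; half-tol=0.215, Σhalf²=0.239825
  -C: nom -6.200 → Σnom=19.830; wc +0.321/-0.141 → slack +0.976/-0.796; half-tol=0.231, Σhalf²=0.293186
Nominal = 19.830. Worst-case = [19.830 - 0.796, 19.830 + 0.976] = [19.034, 20.806]. RSS = √0.293186 = 0.541.

nominal=19.830 wc=[19.034,20.806] rss=0.541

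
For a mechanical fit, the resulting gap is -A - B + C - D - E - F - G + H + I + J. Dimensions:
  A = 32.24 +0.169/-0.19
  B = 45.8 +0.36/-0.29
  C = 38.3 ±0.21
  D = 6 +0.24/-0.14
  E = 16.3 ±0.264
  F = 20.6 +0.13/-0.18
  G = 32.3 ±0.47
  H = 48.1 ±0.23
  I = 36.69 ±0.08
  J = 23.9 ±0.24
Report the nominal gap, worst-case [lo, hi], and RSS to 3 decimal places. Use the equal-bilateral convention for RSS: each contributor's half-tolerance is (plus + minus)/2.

Stack each dimension's contribution:
  -A: nom -32.240 → Σnom=-32.240; wc +0.190/-0.169 → slack +0.190/-0.169; half-tol=0.179, Σhalf²=0.032220
  -B: nom -45.800 → Σnom=-78.040; wc +0.290/-0.360 → slack +0.480/-0.529; half-tol=0.325, Σhalf²=0.137845
  +C: nom +38.300 → Σnom=-39.740; wc +0.210/-0.210 → slack +0.690/-0.739; half-tol=0.210, Σhalf²=0.181945
  -D: nom -6.000 → Σnom=-45.740; wc +0.140/-0.240 → slack +0.830/-0.979; half-tol=0.190, Σhalf²=0.218045
  -E: nom -16.300 → Σnom=-62.040; wc +0.264/-0.264 → slack +1.094/-1.243; half-tol=0.264, Σhalf²=0.287741
  -F: nom -20.600 → Σnom=-82.640; wc +0.180/-0.130 → slack +1.274/-1.373; half-tol=0.155, Σhalf²=0.311766
  -G: nom -32.300 → Σnom=-114.940; wc +0.470/-0.470 → slack +1.744/-1.843; half-tol=0.470, Σhalf²=0.532666
  +H: nom +48.100 → Σnom=-66.840; wc +0.230/-0.230 → slack +1.974/-2.073; half-tol=0.230, Σhalf²=0.585566
  +I: nom +36.690 → Σnom=-30.150; wc +0.080/-0.080 → slack +2.054/-2.153; half-tol=0.080, Σhalf²=0.591966
  +J: nom +23.900 → Σnom=-6.250; wc +0.240/-0.240 → slack +2.294/-2.393; half-tol=0.240, Σhalf²=0.649566
Nominal = -6.250. Worst-case = [-6.250 - 2.393, -6.250 + 2.294] = [-8.643, -3.956]. RSS = √0.649566 = 0.806.

nominal=-6.250 wc=[-8.643,-3.956] rss=0.806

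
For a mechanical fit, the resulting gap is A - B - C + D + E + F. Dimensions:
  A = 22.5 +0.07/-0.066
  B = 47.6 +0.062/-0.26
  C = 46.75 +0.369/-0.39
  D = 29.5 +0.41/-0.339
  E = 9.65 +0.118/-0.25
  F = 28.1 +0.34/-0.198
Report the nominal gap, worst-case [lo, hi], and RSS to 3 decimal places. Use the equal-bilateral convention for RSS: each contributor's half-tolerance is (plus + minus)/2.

Stack each dimension's contribution:
  +A: nom +22.500 → Σnom=22.500; wc +0.070/-0.066 → slack +0.070/-0.066; half-tol=0.068, Σhalf²=0.004624
  -B: nom -47.600 → Σnom=-25.100; wc +0.260/-0.062 → slack +0.330/-0.128; half-tol=0.161, Σhalf²=0.030545
  -C: nom -46.750 → Σnom=-71.850; wc +0.390/-0.369 → slack +0.720/-0.497; half-tol=0.380, Σhalf²=0.174565
  +D: nom +29.500 → Σnom=-42.350; wc +0.410/-0.339 → slack +1.130/-0.836; half-tol=0.374, Σhalf²=0.314816
  +E: nom +9.650 → Σnom=-32.700; wc +0.118/-0.250 → slack +1.248/-1.086; half-tol=0.184, Σhalf²=0.348672
  +F: nom +28.100 → Σnom=-4.600; wc +0.340/-0.198 → slack +1.588/-1.284; half-tol=0.269, Σhalf²=0.421033
Nominal = -4.600. Worst-case = [-4.600 - 1.284, -4.600 + 1.588] = [-5.884, -3.012]. RSS = √0.421033 = 0.649.

nominal=-4.600 wc=[-5.884,-3.012] rss=0.649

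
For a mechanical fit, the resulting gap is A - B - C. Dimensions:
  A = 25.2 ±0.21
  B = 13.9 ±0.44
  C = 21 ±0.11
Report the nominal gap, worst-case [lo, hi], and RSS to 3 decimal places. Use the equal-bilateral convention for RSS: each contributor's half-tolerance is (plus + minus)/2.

nominal=-9.700 wc=[-10.460,-8.940] rss=0.500

Stack each dimension's contribution:
  +A: nom +25.200 → Σnom=25.200; wc +0.210/-0.210 → slack +0.210/-0.210; half-tol=0.210, Σhalf²=0.044100
  -B: nom -13.900 → Σnom=11.300; wc +0.440/-0.440 → slack +0.650/-0.650; half-tol=0.440, Σhalf²=0.237700
  -C: nom -21.000 → Σnom=-9.700; wc +0.110/-0.110 → slack +0.760/-0.760; half-tol=0.110, Σhalf²=0.249800
Nominal = -9.700. Worst-case = [-9.700 - 0.760, -9.700 + 0.760] = [-10.460, -8.940]. RSS = √0.249800 = 0.500.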